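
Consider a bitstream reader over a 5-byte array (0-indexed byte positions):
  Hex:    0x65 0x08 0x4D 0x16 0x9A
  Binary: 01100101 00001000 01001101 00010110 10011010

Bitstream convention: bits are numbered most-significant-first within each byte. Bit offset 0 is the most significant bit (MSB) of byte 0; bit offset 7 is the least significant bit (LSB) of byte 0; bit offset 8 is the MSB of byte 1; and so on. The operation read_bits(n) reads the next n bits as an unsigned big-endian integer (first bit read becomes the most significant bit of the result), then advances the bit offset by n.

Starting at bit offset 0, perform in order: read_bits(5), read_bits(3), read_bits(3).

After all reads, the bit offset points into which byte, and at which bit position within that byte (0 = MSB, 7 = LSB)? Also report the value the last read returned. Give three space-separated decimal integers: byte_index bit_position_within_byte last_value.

Read 1: bits[0:5] width=5 -> value=12 (bin 01100); offset now 5 = byte 0 bit 5; 35 bits remain
Read 2: bits[5:8] width=3 -> value=5 (bin 101); offset now 8 = byte 1 bit 0; 32 bits remain
Read 3: bits[8:11] width=3 -> value=0 (bin 000); offset now 11 = byte 1 bit 3; 29 bits remain

Answer: 1 3 0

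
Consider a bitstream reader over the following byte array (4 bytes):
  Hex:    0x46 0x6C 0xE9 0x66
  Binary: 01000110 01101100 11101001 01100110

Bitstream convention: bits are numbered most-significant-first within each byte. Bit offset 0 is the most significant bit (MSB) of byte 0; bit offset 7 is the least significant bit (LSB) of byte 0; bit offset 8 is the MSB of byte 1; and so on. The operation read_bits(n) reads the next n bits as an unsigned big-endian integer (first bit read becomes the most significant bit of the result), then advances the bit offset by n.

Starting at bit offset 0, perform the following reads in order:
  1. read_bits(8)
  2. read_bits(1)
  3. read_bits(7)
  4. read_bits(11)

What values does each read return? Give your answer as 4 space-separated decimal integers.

Answer: 70 0 108 1867

Derivation:
Read 1: bits[0:8] width=8 -> value=70 (bin 01000110); offset now 8 = byte 1 bit 0; 24 bits remain
Read 2: bits[8:9] width=1 -> value=0 (bin 0); offset now 9 = byte 1 bit 1; 23 bits remain
Read 3: bits[9:16] width=7 -> value=108 (bin 1101100); offset now 16 = byte 2 bit 0; 16 bits remain
Read 4: bits[16:27] width=11 -> value=1867 (bin 11101001011); offset now 27 = byte 3 bit 3; 5 bits remain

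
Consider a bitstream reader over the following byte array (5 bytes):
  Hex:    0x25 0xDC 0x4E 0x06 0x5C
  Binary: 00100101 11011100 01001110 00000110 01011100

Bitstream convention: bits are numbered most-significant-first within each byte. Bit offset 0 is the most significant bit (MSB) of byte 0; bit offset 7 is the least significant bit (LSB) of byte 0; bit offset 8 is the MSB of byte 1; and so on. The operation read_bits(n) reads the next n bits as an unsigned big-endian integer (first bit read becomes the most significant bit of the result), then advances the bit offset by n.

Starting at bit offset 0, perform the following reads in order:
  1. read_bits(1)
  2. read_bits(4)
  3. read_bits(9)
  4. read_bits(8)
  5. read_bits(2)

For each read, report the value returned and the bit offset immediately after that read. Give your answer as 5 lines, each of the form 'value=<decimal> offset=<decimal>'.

Read 1: bits[0:1] width=1 -> value=0 (bin 0); offset now 1 = byte 0 bit 1; 39 bits remain
Read 2: bits[1:5] width=4 -> value=4 (bin 0100); offset now 5 = byte 0 bit 5; 35 bits remain
Read 3: bits[5:14] width=9 -> value=375 (bin 101110111); offset now 14 = byte 1 bit 6; 26 bits remain
Read 4: bits[14:22] width=8 -> value=19 (bin 00010011); offset now 22 = byte 2 bit 6; 18 bits remain
Read 5: bits[22:24] width=2 -> value=2 (bin 10); offset now 24 = byte 3 bit 0; 16 bits remain

Answer: value=0 offset=1
value=4 offset=5
value=375 offset=14
value=19 offset=22
value=2 offset=24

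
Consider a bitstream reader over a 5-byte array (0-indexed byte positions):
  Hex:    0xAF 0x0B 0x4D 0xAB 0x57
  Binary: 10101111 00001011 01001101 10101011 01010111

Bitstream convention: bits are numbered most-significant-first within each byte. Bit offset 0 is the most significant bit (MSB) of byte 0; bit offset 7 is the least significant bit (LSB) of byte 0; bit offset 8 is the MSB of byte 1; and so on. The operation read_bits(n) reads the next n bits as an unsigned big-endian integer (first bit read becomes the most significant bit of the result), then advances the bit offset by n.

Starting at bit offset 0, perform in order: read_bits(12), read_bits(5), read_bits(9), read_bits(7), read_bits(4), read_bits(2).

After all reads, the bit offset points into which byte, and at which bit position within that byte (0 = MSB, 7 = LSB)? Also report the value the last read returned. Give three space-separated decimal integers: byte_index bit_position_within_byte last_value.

Answer: 4 7 3

Derivation:
Read 1: bits[0:12] width=12 -> value=2800 (bin 101011110000); offset now 12 = byte 1 bit 4; 28 bits remain
Read 2: bits[12:17] width=5 -> value=22 (bin 10110); offset now 17 = byte 2 bit 1; 23 bits remain
Read 3: bits[17:26] width=9 -> value=310 (bin 100110110); offset now 26 = byte 3 bit 2; 14 bits remain
Read 4: bits[26:33] width=7 -> value=86 (bin 1010110); offset now 33 = byte 4 bit 1; 7 bits remain
Read 5: bits[33:37] width=4 -> value=10 (bin 1010); offset now 37 = byte 4 bit 5; 3 bits remain
Read 6: bits[37:39] width=2 -> value=3 (bin 11); offset now 39 = byte 4 bit 7; 1 bits remain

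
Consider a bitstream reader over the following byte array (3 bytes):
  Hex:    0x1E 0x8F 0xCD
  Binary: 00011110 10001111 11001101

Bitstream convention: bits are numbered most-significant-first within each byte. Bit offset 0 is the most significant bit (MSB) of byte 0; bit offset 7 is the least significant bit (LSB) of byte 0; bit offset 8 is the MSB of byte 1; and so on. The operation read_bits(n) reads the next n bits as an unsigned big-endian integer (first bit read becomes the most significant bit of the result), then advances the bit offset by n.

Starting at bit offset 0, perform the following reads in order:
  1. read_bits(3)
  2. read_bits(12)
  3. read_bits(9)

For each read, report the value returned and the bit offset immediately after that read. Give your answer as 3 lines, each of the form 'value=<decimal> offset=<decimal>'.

Read 1: bits[0:3] width=3 -> value=0 (bin 000); offset now 3 = byte 0 bit 3; 21 bits remain
Read 2: bits[3:15] width=12 -> value=3911 (bin 111101000111); offset now 15 = byte 1 bit 7; 9 bits remain
Read 3: bits[15:24] width=9 -> value=461 (bin 111001101); offset now 24 = byte 3 bit 0; 0 bits remain

Answer: value=0 offset=3
value=3911 offset=15
value=461 offset=24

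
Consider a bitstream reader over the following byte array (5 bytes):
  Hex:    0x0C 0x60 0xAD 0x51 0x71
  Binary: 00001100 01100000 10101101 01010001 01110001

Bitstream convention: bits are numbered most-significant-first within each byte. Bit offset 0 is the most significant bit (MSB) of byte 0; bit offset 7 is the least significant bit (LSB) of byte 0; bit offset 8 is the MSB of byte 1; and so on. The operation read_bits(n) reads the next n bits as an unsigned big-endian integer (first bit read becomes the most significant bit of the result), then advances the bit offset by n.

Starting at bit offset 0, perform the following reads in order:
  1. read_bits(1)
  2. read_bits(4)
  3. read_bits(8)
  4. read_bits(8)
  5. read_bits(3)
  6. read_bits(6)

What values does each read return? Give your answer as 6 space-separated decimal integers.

Read 1: bits[0:1] width=1 -> value=0 (bin 0); offset now 1 = byte 0 bit 1; 39 bits remain
Read 2: bits[1:5] width=4 -> value=1 (bin 0001); offset now 5 = byte 0 bit 5; 35 bits remain
Read 3: bits[5:13] width=8 -> value=140 (bin 10001100); offset now 13 = byte 1 bit 5; 27 bits remain
Read 4: bits[13:21] width=8 -> value=21 (bin 00010101); offset now 21 = byte 2 bit 5; 19 bits remain
Read 5: bits[21:24] width=3 -> value=5 (bin 101); offset now 24 = byte 3 bit 0; 16 bits remain
Read 6: bits[24:30] width=6 -> value=20 (bin 010100); offset now 30 = byte 3 bit 6; 10 bits remain

Answer: 0 1 140 21 5 20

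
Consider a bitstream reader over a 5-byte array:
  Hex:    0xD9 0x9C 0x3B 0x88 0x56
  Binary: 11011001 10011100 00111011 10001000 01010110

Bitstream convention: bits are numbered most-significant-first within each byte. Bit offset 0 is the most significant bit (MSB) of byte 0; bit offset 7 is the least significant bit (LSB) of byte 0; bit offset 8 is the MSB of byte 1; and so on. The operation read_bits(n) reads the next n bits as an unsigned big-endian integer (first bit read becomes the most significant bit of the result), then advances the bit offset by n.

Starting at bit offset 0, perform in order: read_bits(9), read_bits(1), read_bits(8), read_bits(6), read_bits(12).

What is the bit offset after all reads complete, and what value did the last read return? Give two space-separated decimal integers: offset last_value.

Read 1: bits[0:9] width=9 -> value=435 (bin 110110011); offset now 9 = byte 1 bit 1; 31 bits remain
Read 2: bits[9:10] width=1 -> value=0 (bin 0); offset now 10 = byte 1 bit 2; 30 bits remain
Read 3: bits[10:18] width=8 -> value=112 (bin 01110000); offset now 18 = byte 2 bit 2; 22 bits remain
Read 4: bits[18:24] width=6 -> value=59 (bin 111011); offset now 24 = byte 3 bit 0; 16 bits remain
Read 5: bits[24:36] width=12 -> value=2181 (bin 100010000101); offset now 36 = byte 4 bit 4; 4 bits remain

Answer: 36 2181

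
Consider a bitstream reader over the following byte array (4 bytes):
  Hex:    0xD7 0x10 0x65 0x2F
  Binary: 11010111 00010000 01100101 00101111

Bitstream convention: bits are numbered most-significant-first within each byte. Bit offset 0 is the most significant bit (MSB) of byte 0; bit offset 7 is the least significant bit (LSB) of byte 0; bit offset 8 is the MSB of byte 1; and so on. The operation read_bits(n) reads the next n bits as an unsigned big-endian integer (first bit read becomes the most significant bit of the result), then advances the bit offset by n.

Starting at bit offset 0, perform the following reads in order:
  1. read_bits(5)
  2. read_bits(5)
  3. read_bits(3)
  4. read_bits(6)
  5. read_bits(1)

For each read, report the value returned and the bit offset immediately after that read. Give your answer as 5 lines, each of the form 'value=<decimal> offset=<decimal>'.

Read 1: bits[0:5] width=5 -> value=26 (bin 11010); offset now 5 = byte 0 bit 5; 27 bits remain
Read 2: bits[5:10] width=5 -> value=28 (bin 11100); offset now 10 = byte 1 bit 2; 22 bits remain
Read 3: bits[10:13] width=3 -> value=2 (bin 010); offset now 13 = byte 1 bit 5; 19 bits remain
Read 4: bits[13:19] width=6 -> value=3 (bin 000011); offset now 19 = byte 2 bit 3; 13 bits remain
Read 5: bits[19:20] width=1 -> value=0 (bin 0); offset now 20 = byte 2 bit 4; 12 bits remain

Answer: value=26 offset=5
value=28 offset=10
value=2 offset=13
value=3 offset=19
value=0 offset=20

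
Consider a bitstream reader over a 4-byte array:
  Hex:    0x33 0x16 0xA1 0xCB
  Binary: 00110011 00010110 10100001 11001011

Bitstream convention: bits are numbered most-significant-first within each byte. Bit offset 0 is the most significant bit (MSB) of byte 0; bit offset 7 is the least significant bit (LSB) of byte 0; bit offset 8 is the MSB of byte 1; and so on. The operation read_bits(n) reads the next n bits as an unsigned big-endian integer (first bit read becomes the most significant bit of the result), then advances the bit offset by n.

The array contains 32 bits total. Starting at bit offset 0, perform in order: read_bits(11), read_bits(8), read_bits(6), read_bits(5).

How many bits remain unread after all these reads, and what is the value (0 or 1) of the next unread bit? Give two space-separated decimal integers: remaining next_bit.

Read 1: bits[0:11] width=11 -> value=408 (bin 00110011000); offset now 11 = byte 1 bit 3; 21 bits remain
Read 2: bits[11:19] width=8 -> value=181 (bin 10110101); offset now 19 = byte 2 bit 3; 13 bits remain
Read 3: bits[19:25] width=6 -> value=3 (bin 000011); offset now 25 = byte 3 bit 1; 7 bits remain
Read 4: bits[25:30] width=5 -> value=18 (bin 10010); offset now 30 = byte 3 bit 6; 2 bits remain

Answer: 2 1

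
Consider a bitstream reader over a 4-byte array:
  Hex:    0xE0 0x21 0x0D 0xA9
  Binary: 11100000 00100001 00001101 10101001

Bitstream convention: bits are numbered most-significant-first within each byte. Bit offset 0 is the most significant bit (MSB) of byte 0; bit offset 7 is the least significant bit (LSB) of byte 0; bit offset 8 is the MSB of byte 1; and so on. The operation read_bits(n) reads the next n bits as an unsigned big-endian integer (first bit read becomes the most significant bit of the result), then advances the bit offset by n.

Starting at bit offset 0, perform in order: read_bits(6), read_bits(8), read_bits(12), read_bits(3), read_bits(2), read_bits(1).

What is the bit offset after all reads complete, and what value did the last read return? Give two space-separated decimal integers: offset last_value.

Read 1: bits[0:6] width=6 -> value=56 (bin 111000); offset now 6 = byte 0 bit 6; 26 bits remain
Read 2: bits[6:14] width=8 -> value=8 (bin 00001000); offset now 14 = byte 1 bit 6; 18 bits remain
Read 3: bits[14:26] width=12 -> value=1078 (bin 010000110110); offset now 26 = byte 3 bit 2; 6 bits remain
Read 4: bits[26:29] width=3 -> value=5 (bin 101); offset now 29 = byte 3 bit 5; 3 bits remain
Read 5: bits[29:31] width=2 -> value=0 (bin 00); offset now 31 = byte 3 bit 7; 1 bits remain
Read 6: bits[31:32] width=1 -> value=1 (bin 1); offset now 32 = byte 4 bit 0; 0 bits remain

Answer: 32 1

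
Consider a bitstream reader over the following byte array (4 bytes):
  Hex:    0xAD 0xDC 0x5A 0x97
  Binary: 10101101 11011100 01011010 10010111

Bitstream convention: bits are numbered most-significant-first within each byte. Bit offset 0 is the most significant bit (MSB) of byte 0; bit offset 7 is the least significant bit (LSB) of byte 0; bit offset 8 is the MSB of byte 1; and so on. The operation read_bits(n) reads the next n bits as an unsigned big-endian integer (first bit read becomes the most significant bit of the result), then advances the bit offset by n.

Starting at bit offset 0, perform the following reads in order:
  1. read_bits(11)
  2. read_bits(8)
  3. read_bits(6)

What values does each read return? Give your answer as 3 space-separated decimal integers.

Answer: 1390 226 53

Derivation:
Read 1: bits[0:11] width=11 -> value=1390 (bin 10101101110); offset now 11 = byte 1 bit 3; 21 bits remain
Read 2: bits[11:19] width=8 -> value=226 (bin 11100010); offset now 19 = byte 2 bit 3; 13 bits remain
Read 3: bits[19:25] width=6 -> value=53 (bin 110101); offset now 25 = byte 3 bit 1; 7 bits remain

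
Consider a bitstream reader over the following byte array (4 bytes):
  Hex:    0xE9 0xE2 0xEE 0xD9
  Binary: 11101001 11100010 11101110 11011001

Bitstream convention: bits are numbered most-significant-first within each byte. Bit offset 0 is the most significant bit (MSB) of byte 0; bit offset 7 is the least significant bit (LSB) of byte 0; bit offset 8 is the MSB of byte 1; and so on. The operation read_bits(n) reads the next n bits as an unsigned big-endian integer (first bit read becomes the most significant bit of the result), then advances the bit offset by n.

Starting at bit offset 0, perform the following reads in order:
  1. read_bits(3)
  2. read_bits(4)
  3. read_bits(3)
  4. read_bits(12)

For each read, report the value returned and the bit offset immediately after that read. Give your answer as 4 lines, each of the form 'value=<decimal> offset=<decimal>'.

Answer: value=7 offset=3
value=4 offset=7
value=7 offset=10
value=2235 offset=22

Derivation:
Read 1: bits[0:3] width=3 -> value=7 (bin 111); offset now 3 = byte 0 bit 3; 29 bits remain
Read 2: bits[3:7] width=4 -> value=4 (bin 0100); offset now 7 = byte 0 bit 7; 25 bits remain
Read 3: bits[7:10] width=3 -> value=7 (bin 111); offset now 10 = byte 1 bit 2; 22 bits remain
Read 4: bits[10:22] width=12 -> value=2235 (bin 100010111011); offset now 22 = byte 2 bit 6; 10 bits remain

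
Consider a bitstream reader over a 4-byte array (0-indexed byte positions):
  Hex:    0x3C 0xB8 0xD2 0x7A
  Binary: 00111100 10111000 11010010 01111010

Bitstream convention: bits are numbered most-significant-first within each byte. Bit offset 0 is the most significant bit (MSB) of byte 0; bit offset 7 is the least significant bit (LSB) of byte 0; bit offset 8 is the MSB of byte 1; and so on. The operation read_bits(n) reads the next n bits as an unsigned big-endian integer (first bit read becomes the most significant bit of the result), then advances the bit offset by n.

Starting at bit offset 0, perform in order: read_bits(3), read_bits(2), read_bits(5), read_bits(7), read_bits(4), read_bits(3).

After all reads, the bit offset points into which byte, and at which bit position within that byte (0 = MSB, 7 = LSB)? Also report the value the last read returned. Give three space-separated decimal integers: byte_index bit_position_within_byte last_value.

Read 1: bits[0:3] width=3 -> value=1 (bin 001); offset now 3 = byte 0 bit 3; 29 bits remain
Read 2: bits[3:5] width=2 -> value=3 (bin 11); offset now 5 = byte 0 bit 5; 27 bits remain
Read 3: bits[5:10] width=5 -> value=18 (bin 10010); offset now 10 = byte 1 bit 2; 22 bits remain
Read 4: bits[10:17] width=7 -> value=113 (bin 1110001); offset now 17 = byte 2 bit 1; 15 bits remain
Read 5: bits[17:21] width=4 -> value=10 (bin 1010); offset now 21 = byte 2 bit 5; 11 bits remain
Read 6: bits[21:24] width=3 -> value=2 (bin 010); offset now 24 = byte 3 bit 0; 8 bits remain

Answer: 3 0 2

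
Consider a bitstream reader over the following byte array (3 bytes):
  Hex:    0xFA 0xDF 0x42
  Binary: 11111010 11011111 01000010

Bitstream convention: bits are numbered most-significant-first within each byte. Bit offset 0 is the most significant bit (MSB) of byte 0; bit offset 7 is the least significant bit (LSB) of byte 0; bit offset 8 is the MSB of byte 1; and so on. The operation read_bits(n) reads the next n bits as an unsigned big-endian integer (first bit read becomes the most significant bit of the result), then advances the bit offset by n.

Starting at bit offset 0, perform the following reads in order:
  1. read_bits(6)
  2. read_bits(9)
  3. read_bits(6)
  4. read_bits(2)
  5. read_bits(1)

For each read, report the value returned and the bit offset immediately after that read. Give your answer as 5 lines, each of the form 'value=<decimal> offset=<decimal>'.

Answer: value=62 offset=6
value=367 offset=15
value=40 offset=21
value=1 offset=23
value=0 offset=24

Derivation:
Read 1: bits[0:6] width=6 -> value=62 (bin 111110); offset now 6 = byte 0 bit 6; 18 bits remain
Read 2: bits[6:15] width=9 -> value=367 (bin 101101111); offset now 15 = byte 1 bit 7; 9 bits remain
Read 3: bits[15:21] width=6 -> value=40 (bin 101000); offset now 21 = byte 2 bit 5; 3 bits remain
Read 4: bits[21:23] width=2 -> value=1 (bin 01); offset now 23 = byte 2 bit 7; 1 bits remain
Read 5: bits[23:24] width=1 -> value=0 (bin 0); offset now 24 = byte 3 bit 0; 0 bits remain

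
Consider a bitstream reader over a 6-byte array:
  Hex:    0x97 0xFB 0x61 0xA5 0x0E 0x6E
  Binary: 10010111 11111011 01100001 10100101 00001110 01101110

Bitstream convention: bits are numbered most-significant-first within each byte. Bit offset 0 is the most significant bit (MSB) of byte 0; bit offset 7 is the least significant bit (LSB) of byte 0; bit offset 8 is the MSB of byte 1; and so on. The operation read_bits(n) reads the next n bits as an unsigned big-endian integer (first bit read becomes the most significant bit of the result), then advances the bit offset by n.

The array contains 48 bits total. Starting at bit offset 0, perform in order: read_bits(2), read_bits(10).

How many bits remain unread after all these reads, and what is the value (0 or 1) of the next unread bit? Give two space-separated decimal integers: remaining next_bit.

Answer: 36 1

Derivation:
Read 1: bits[0:2] width=2 -> value=2 (bin 10); offset now 2 = byte 0 bit 2; 46 bits remain
Read 2: bits[2:12] width=10 -> value=383 (bin 0101111111); offset now 12 = byte 1 bit 4; 36 bits remain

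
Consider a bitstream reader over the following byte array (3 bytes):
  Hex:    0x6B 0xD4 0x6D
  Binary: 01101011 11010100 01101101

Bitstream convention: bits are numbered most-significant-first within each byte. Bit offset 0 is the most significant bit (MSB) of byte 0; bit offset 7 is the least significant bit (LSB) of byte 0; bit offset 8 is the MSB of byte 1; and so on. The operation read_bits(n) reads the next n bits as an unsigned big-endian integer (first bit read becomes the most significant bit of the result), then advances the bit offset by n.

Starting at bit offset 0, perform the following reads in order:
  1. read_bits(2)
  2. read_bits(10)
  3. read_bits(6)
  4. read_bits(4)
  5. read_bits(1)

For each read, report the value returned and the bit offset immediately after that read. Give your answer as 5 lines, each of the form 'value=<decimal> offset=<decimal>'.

Read 1: bits[0:2] width=2 -> value=1 (bin 01); offset now 2 = byte 0 bit 2; 22 bits remain
Read 2: bits[2:12] width=10 -> value=701 (bin 1010111101); offset now 12 = byte 1 bit 4; 12 bits remain
Read 3: bits[12:18] width=6 -> value=17 (bin 010001); offset now 18 = byte 2 bit 2; 6 bits remain
Read 4: bits[18:22] width=4 -> value=11 (bin 1011); offset now 22 = byte 2 bit 6; 2 bits remain
Read 5: bits[22:23] width=1 -> value=0 (bin 0); offset now 23 = byte 2 bit 7; 1 bits remain

Answer: value=1 offset=2
value=701 offset=12
value=17 offset=18
value=11 offset=22
value=0 offset=23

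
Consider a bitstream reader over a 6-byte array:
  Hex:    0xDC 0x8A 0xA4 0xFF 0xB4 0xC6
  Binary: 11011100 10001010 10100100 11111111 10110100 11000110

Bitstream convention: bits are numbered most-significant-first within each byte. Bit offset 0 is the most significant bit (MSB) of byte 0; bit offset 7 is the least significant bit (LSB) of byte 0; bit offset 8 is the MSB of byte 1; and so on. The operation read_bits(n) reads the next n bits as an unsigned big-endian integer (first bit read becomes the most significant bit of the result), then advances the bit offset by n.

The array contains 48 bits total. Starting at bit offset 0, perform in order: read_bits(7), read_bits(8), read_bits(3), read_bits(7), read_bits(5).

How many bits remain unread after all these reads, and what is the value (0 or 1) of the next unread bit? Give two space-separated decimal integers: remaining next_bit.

Read 1: bits[0:7] width=7 -> value=110 (bin 1101110); offset now 7 = byte 0 bit 7; 41 bits remain
Read 2: bits[7:15] width=8 -> value=69 (bin 01000101); offset now 15 = byte 1 bit 7; 33 bits remain
Read 3: bits[15:18] width=3 -> value=2 (bin 010); offset now 18 = byte 2 bit 2; 30 bits remain
Read 4: bits[18:25] width=7 -> value=73 (bin 1001001); offset now 25 = byte 3 bit 1; 23 bits remain
Read 5: bits[25:30] width=5 -> value=31 (bin 11111); offset now 30 = byte 3 bit 6; 18 bits remain

Answer: 18 1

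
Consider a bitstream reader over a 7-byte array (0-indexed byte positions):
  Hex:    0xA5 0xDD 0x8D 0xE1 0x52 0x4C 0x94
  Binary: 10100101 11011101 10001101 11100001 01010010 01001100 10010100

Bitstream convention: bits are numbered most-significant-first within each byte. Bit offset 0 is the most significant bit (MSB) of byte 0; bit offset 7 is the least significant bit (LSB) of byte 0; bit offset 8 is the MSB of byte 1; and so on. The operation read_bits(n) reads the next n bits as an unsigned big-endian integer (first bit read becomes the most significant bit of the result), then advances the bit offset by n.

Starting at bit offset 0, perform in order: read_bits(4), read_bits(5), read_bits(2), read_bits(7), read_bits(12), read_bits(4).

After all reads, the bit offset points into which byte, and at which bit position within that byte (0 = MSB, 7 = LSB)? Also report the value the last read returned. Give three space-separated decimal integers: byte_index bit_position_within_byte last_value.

Answer: 4 2 5

Derivation:
Read 1: bits[0:4] width=4 -> value=10 (bin 1010); offset now 4 = byte 0 bit 4; 52 bits remain
Read 2: bits[4:9] width=5 -> value=11 (bin 01011); offset now 9 = byte 1 bit 1; 47 bits remain
Read 3: bits[9:11] width=2 -> value=2 (bin 10); offset now 11 = byte 1 bit 3; 45 bits remain
Read 4: bits[11:18] width=7 -> value=118 (bin 1110110); offset now 18 = byte 2 bit 2; 38 bits remain
Read 5: bits[18:30] width=12 -> value=888 (bin 001101111000); offset now 30 = byte 3 bit 6; 26 bits remain
Read 6: bits[30:34] width=4 -> value=5 (bin 0101); offset now 34 = byte 4 bit 2; 22 bits remain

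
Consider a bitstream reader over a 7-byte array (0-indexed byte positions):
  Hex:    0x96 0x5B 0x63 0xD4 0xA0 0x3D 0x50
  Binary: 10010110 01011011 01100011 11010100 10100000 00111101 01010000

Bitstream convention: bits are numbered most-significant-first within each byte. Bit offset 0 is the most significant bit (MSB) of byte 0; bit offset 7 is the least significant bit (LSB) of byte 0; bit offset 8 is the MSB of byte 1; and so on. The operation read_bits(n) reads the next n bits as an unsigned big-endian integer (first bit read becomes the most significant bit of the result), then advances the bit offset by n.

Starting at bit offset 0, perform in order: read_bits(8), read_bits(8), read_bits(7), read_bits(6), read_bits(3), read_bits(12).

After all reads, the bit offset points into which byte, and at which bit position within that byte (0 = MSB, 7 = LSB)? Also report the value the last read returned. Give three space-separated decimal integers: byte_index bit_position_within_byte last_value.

Read 1: bits[0:8] width=8 -> value=150 (bin 10010110); offset now 8 = byte 1 bit 0; 48 bits remain
Read 2: bits[8:16] width=8 -> value=91 (bin 01011011); offset now 16 = byte 2 bit 0; 40 bits remain
Read 3: bits[16:23] width=7 -> value=49 (bin 0110001); offset now 23 = byte 2 bit 7; 33 bits remain
Read 4: bits[23:29] width=6 -> value=58 (bin 111010); offset now 29 = byte 3 bit 5; 27 bits remain
Read 5: bits[29:32] width=3 -> value=4 (bin 100); offset now 32 = byte 4 bit 0; 24 bits remain
Read 6: bits[32:44] width=12 -> value=2563 (bin 101000000011); offset now 44 = byte 5 bit 4; 12 bits remain

Answer: 5 4 2563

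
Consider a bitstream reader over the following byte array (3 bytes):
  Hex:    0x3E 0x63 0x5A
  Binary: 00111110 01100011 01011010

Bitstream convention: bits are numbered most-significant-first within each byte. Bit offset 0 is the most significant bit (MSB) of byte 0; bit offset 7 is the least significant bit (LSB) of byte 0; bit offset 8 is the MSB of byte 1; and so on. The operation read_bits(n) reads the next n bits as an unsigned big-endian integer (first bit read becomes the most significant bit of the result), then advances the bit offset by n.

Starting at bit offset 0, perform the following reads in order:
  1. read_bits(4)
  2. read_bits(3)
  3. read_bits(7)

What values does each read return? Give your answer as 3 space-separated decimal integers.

Answer: 3 7 24

Derivation:
Read 1: bits[0:4] width=4 -> value=3 (bin 0011); offset now 4 = byte 0 bit 4; 20 bits remain
Read 2: bits[4:7] width=3 -> value=7 (bin 111); offset now 7 = byte 0 bit 7; 17 bits remain
Read 3: bits[7:14] width=7 -> value=24 (bin 0011000); offset now 14 = byte 1 bit 6; 10 bits remain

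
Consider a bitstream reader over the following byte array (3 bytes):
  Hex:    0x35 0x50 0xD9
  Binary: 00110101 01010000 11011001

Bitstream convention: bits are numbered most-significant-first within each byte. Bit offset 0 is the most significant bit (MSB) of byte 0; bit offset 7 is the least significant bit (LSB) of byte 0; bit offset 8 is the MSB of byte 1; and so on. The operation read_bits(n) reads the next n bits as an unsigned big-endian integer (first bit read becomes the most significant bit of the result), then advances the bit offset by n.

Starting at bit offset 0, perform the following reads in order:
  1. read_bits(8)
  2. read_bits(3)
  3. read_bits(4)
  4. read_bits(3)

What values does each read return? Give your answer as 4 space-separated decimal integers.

Answer: 53 2 8 3

Derivation:
Read 1: bits[0:8] width=8 -> value=53 (bin 00110101); offset now 8 = byte 1 bit 0; 16 bits remain
Read 2: bits[8:11] width=3 -> value=2 (bin 010); offset now 11 = byte 1 bit 3; 13 bits remain
Read 3: bits[11:15] width=4 -> value=8 (bin 1000); offset now 15 = byte 1 bit 7; 9 bits remain
Read 4: bits[15:18] width=3 -> value=3 (bin 011); offset now 18 = byte 2 bit 2; 6 bits remain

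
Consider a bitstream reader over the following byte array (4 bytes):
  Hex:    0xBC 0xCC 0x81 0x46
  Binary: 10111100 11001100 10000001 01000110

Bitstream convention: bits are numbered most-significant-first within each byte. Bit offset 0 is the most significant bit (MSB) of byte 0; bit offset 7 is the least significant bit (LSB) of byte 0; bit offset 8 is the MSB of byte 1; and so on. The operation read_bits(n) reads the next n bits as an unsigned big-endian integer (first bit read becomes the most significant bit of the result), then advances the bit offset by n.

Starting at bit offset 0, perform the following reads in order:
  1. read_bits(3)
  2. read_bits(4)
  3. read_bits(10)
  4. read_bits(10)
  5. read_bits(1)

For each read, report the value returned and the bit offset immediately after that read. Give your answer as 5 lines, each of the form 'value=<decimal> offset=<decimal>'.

Answer: value=5 offset=3
value=14 offset=7
value=409 offset=17
value=10 offset=27
value=0 offset=28

Derivation:
Read 1: bits[0:3] width=3 -> value=5 (bin 101); offset now 3 = byte 0 bit 3; 29 bits remain
Read 2: bits[3:7] width=4 -> value=14 (bin 1110); offset now 7 = byte 0 bit 7; 25 bits remain
Read 3: bits[7:17] width=10 -> value=409 (bin 0110011001); offset now 17 = byte 2 bit 1; 15 bits remain
Read 4: bits[17:27] width=10 -> value=10 (bin 0000001010); offset now 27 = byte 3 bit 3; 5 bits remain
Read 5: bits[27:28] width=1 -> value=0 (bin 0); offset now 28 = byte 3 bit 4; 4 bits remain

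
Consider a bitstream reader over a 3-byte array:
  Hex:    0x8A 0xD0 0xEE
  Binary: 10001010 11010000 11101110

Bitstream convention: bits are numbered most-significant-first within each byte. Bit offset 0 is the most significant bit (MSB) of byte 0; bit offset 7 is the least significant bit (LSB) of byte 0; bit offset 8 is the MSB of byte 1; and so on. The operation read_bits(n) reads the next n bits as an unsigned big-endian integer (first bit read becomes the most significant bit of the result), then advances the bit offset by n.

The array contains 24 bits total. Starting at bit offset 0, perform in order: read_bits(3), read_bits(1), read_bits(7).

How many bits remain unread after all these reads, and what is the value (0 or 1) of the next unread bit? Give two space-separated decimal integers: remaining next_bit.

Read 1: bits[0:3] width=3 -> value=4 (bin 100); offset now 3 = byte 0 bit 3; 21 bits remain
Read 2: bits[3:4] width=1 -> value=0 (bin 0); offset now 4 = byte 0 bit 4; 20 bits remain
Read 3: bits[4:11] width=7 -> value=86 (bin 1010110); offset now 11 = byte 1 bit 3; 13 bits remain

Answer: 13 1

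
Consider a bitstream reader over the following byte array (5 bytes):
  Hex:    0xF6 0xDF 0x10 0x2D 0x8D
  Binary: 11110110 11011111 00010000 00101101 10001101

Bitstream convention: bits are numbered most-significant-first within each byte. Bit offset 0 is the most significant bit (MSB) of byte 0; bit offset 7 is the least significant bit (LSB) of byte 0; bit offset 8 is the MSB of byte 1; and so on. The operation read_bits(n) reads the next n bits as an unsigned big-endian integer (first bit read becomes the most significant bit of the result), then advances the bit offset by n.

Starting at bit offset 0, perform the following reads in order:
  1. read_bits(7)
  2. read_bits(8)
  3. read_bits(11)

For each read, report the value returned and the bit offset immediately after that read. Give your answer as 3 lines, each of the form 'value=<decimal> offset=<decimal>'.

Answer: value=123 offset=7
value=111 offset=15
value=1088 offset=26

Derivation:
Read 1: bits[0:7] width=7 -> value=123 (bin 1111011); offset now 7 = byte 0 bit 7; 33 bits remain
Read 2: bits[7:15] width=8 -> value=111 (bin 01101111); offset now 15 = byte 1 bit 7; 25 bits remain
Read 3: bits[15:26] width=11 -> value=1088 (bin 10001000000); offset now 26 = byte 3 bit 2; 14 bits remain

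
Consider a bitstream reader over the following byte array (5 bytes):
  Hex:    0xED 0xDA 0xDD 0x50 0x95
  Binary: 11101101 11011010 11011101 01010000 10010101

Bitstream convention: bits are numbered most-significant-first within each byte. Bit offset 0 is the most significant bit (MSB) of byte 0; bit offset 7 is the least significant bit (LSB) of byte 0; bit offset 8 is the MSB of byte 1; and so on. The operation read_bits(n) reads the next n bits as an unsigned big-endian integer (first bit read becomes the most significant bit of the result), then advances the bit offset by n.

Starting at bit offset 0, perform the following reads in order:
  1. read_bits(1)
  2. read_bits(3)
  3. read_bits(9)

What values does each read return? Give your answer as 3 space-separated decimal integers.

Answer: 1 6 443

Derivation:
Read 1: bits[0:1] width=1 -> value=1 (bin 1); offset now 1 = byte 0 bit 1; 39 bits remain
Read 2: bits[1:4] width=3 -> value=6 (bin 110); offset now 4 = byte 0 bit 4; 36 bits remain
Read 3: bits[4:13] width=9 -> value=443 (bin 110111011); offset now 13 = byte 1 bit 5; 27 bits remain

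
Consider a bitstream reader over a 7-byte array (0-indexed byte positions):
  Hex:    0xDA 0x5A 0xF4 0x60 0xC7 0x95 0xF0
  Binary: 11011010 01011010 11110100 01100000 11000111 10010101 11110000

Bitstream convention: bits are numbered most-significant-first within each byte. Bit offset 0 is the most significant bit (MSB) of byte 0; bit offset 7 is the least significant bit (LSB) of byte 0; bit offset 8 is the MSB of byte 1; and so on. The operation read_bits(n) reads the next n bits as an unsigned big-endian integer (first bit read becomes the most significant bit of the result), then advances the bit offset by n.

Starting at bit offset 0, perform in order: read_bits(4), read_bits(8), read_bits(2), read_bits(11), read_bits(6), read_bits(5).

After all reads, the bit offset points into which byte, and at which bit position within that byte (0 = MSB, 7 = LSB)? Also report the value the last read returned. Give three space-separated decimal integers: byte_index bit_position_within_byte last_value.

Answer: 4 4 12

Derivation:
Read 1: bits[0:4] width=4 -> value=13 (bin 1101); offset now 4 = byte 0 bit 4; 52 bits remain
Read 2: bits[4:12] width=8 -> value=165 (bin 10100101); offset now 12 = byte 1 bit 4; 44 bits remain
Read 3: bits[12:14] width=2 -> value=2 (bin 10); offset now 14 = byte 1 bit 6; 42 bits remain
Read 4: bits[14:25] width=11 -> value=1512 (bin 10111101000); offset now 25 = byte 3 bit 1; 31 bits remain
Read 5: bits[25:31] width=6 -> value=48 (bin 110000); offset now 31 = byte 3 bit 7; 25 bits remain
Read 6: bits[31:36] width=5 -> value=12 (bin 01100); offset now 36 = byte 4 bit 4; 20 bits remain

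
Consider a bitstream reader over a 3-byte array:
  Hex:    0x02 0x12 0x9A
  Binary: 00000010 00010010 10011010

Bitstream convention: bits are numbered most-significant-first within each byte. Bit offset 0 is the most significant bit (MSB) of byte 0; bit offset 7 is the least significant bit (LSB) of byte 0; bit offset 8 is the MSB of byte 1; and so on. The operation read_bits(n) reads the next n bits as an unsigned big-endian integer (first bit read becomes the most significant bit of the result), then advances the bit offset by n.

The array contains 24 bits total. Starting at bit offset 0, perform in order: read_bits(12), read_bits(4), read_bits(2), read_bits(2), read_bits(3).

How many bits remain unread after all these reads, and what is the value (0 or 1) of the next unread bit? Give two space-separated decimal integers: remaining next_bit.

Read 1: bits[0:12] width=12 -> value=33 (bin 000000100001); offset now 12 = byte 1 bit 4; 12 bits remain
Read 2: bits[12:16] width=4 -> value=2 (bin 0010); offset now 16 = byte 2 bit 0; 8 bits remain
Read 3: bits[16:18] width=2 -> value=2 (bin 10); offset now 18 = byte 2 bit 2; 6 bits remain
Read 4: bits[18:20] width=2 -> value=1 (bin 01); offset now 20 = byte 2 bit 4; 4 bits remain
Read 5: bits[20:23] width=3 -> value=5 (bin 101); offset now 23 = byte 2 bit 7; 1 bits remain

Answer: 1 0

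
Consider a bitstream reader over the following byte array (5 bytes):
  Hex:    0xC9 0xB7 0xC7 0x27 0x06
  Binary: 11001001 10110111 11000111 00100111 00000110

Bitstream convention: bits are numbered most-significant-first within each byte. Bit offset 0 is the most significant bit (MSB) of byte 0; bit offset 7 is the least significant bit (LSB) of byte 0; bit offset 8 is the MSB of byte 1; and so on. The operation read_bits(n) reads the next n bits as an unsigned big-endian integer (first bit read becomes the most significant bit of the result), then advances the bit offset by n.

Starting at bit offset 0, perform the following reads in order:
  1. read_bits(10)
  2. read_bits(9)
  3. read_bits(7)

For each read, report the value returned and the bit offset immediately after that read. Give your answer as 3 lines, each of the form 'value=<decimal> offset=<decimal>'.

Answer: value=806 offset=10
value=446 offset=19
value=28 offset=26

Derivation:
Read 1: bits[0:10] width=10 -> value=806 (bin 1100100110); offset now 10 = byte 1 bit 2; 30 bits remain
Read 2: bits[10:19] width=9 -> value=446 (bin 110111110); offset now 19 = byte 2 bit 3; 21 bits remain
Read 3: bits[19:26] width=7 -> value=28 (bin 0011100); offset now 26 = byte 3 bit 2; 14 bits remain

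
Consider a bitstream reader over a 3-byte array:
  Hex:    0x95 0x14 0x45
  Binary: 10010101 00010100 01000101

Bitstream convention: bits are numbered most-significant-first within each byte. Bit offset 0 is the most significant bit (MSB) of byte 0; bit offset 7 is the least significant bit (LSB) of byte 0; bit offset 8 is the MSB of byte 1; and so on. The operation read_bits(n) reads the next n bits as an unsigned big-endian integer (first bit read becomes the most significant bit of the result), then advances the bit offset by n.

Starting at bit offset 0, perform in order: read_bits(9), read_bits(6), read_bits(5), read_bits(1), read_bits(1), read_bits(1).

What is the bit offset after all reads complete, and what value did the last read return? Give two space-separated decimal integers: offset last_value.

Answer: 23 0

Derivation:
Read 1: bits[0:9] width=9 -> value=298 (bin 100101010); offset now 9 = byte 1 bit 1; 15 bits remain
Read 2: bits[9:15] width=6 -> value=10 (bin 001010); offset now 15 = byte 1 bit 7; 9 bits remain
Read 3: bits[15:20] width=5 -> value=4 (bin 00100); offset now 20 = byte 2 bit 4; 4 bits remain
Read 4: bits[20:21] width=1 -> value=0 (bin 0); offset now 21 = byte 2 bit 5; 3 bits remain
Read 5: bits[21:22] width=1 -> value=1 (bin 1); offset now 22 = byte 2 bit 6; 2 bits remain
Read 6: bits[22:23] width=1 -> value=0 (bin 0); offset now 23 = byte 2 bit 7; 1 bits remain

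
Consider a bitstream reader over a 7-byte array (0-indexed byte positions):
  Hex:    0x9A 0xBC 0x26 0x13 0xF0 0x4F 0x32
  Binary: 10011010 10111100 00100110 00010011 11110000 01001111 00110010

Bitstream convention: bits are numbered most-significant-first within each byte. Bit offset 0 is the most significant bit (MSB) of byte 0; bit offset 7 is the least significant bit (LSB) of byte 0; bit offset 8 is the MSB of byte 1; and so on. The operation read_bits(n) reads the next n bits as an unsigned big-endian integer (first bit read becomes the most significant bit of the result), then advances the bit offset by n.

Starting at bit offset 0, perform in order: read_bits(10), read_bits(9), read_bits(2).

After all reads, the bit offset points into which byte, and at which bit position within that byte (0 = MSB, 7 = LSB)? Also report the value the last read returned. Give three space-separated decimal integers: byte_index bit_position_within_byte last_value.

Read 1: bits[0:10] width=10 -> value=618 (bin 1001101010); offset now 10 = byte 1 bit 2; 46 bits remain
Read 2: bits[10:19] width=9 -> value=481 (bin 111100001); offset now 19 = byte 2 bit 3; 37 bits remain
Read 3: bits[19:21] width=2 -> value=0 (bin 00); offset now 21 = byte 2 bit 5; 35 bits remain

Answer: 2 5 0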